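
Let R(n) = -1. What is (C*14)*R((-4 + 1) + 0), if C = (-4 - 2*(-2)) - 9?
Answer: 126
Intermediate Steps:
C = -9 (C = (-4 + 4) - 9 = 0 - 9 = -9)
(C*14)*R((-4 + 1) + 0) = -9*14*(-1) = -126*(-1) = 126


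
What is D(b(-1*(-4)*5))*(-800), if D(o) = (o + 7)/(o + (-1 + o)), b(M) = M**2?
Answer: -325600/799 ≈ -407.51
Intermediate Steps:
D(o) = (7 + o)/(-1 + 2*o)
D(b(-1*(-4)*5))*(-800) = ((7 + (-1*(-4)*5)**2)/(-1 + 2*(-1*(-4)*5)**2))*(-800) = ((7 + (4*5)**2)/(-1 + 2*(4*5)**2))*(-800) = ((7 + 20**2)/(-1 + 2*20**2))*(-800) = ((7 + 400)/(-1 + 2*400))*(-800) = (407/(-1 + 800))*(-800) = (407/799)*(-800) = -325600/799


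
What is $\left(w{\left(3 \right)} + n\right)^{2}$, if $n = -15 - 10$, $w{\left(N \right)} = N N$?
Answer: $256$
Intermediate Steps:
$w{\left(N \right)} = N^{2}$
$n = -25$
$\left(w{\left(3 \right)} + n\right)^{2} = \left(3^{2} - 25\right)^{2} = \left(9 - 25\right)^{2} = \left(-16\right)^{2} = 256$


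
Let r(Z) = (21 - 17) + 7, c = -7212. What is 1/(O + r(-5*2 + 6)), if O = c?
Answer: -1/7201 ≈ -0.00013887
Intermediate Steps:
r(Z) = 11 (r(Z) = 4 + 7 = 11)
O = -7212
1/(O + r(-5*2 + 6)) = 1/(-7212 + 11) = 1/(-7201) = -1/7201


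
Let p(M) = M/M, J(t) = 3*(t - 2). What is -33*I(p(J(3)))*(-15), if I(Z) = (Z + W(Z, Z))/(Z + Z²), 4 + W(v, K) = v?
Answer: -495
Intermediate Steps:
W(v, K) = -4 + v
J(t) = -6 + 3*t (J(t) = 3*(-2 + t) = -6 + 3*t)
p(M) = 1
I(Z) = (-4 + 2*Z)/(Z + Z²) (I(Z) = (Z + (-4 + Z))/(Z + Z²) = (-4 + 2*Z)/(Z + Z²))
-33*I(p(J(3)))*(-15) = -66*(-2 + 1)/(1*(1 + 1))*(-15) = -66*(-1)/2*(-15) = -33*(-1)*(-15) = 33*(-15) = -495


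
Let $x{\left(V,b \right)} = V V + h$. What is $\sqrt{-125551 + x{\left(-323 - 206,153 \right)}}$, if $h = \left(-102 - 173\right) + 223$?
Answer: $\sqrt{154238} \approx 392.73$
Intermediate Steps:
$h = -52$ ($h = -275 + 223 = -52$)
$x{\left(V,b \right)} = -52 + V^{2}$ ($x{\left(V,b \right)} = V V - 52 = V^{2} - 52 = -52 + V^{2}$)
$\sqrt{-125551 + x{\left(-323 - 206,153 \right)}} = \sqrt{-125551 - \left(52 - \left(-323 - 206\right)^{2}\right)} = \sqrt{-125551 - \left(52 - \left(-529\right)^{2}\right)} = \sqrt{-125551 + \left(-52 + 279841\right)} = \sqrt{-125551 + 279789} = \sqrt{154238}$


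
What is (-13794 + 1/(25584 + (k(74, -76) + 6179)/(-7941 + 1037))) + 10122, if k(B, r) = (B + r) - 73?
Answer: -81071256025/22078229 ≈ -3672.0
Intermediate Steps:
k(B, r) = -73 + B + r
(-13794 + 1/(25584 + (k(74, -76) + 6179)/(-7941 + 1037))) + 10122 = (-13794 + 1/(25584 + ((-73 + 74 - 76) + 6179)/(-7941 + 1037))) + 10122 = (-13794 + 1/(25584 + (-75 + 6179)/(-6904))) + 10122 = (-13794 + 1/(25584 + 6104*(-1/6904))) + 10122 = (-13794 + 1/(25584 - 763/863)) + 10122 = (-13794 + 1/(22078229/863)) + 10122 = (-13794 + 863/22078229) + 10122 = -304547089963/22078229 + 10122 = -81071256025/22078229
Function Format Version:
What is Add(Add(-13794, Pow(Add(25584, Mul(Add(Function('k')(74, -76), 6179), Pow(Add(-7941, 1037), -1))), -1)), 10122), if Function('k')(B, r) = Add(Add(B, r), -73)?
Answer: Rational(-81071256025, 22078229) ≈ -3672.0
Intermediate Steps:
Function('k')(B, r) = Add(-73, B, r)
Add(Add(-13794, Pow(Add(25584, Mul(Add(Function('k')(74, -76), 6179), Pow(Add(-7941, 1037), -1))), -1)), 10122) = Add(Add(-13794, Pow(Add(25584, Mul(Add(Add(-73, 74, -76), 6179), Pow(Add(-7941, 1037), -1))), -1)), 10122) = Add(Add(-13794, Pow(Add(25584, Mul(Add(-75, 6179), Pow(-6904, -1))), -1)), 10122) = Add(Add(-13794, Pow(Add(25584, Mul(6104, Rational(-1, 6904))), -1)), 10122) = Add(Add(-13794, Pow(Add(25584, Rational(-763, 863)), -1)), 10122) = Add(Add(-13794, Pow(Rational(22078229, 863), -1)), 10122) = Add(Add(-13794, Rational(863, 22078229)), 10122) = Add(Rational(-304547089963, 22078229), 10122) = Rational(-81071256025, 22078229)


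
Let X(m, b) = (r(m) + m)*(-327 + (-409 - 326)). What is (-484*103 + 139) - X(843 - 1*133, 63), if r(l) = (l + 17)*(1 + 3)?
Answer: 3792603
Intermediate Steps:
r(l) = 68 + 4*l (r(l) = (17 + l)*4 = 68 + 4*l)
X(m, b) = -72216 - 5310*m (X(m, b) = ((68 + 4*m) + m)*(-327 + (-409 - 326)) = (68 + 5*m)*(-327 - 735) = (68 + 5*m)*(-1062) = -72216 - 5310*m)
(-484*103 + 139) - X(843 - 1*133, 63) = (-484*103 + 139) - (-72216 - 5310*(843 - 1*133)) = (-49852 + 139) - (-72216 - 5310*(843 - 133)) = -49713 - (-72216 - 5310*710) = -49713 - (-72216 - 3770100) = -49713 - 1*(-3842316) = -49713 + 3842316 = 3792603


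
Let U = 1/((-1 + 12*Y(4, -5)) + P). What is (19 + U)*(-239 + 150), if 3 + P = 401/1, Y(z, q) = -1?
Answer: -651124/385 ≈ -1691.2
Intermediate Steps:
P = 398 (P = -3 + 401/1 = -3 + 401*1 = -3 + 401 = 398)
U = 1/385 (U = 1/((-1 + 12*(-1)) + 398) = 1/((-1 - 12) + 398) = 1/(-13 + 398) = 1/385 ≈ 0.0025974)
(19 + U)*(-239 + 150) = (19 + 1/385)*(-239 + 150) = (7316/385)*(-89) = -651124/385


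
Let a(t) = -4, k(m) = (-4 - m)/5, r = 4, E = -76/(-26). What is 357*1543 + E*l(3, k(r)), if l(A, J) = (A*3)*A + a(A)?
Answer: 7161937/13 ≈ 5.5092e+5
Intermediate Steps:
E = 38/13 (E = -76*(-1/26) = 38/13 ≈ 2.9231)
k(m) = -4/5 - m/5 (k(m) = (-4 - m)*(1/5) = -4/5 - m/5)
l(A, J) = -4 + 3*A**2 (l(A, J) = (A*3)*A - 4 = (3*A)*A - 4 = 3*A**2 - 4 = -4 + 3*A**2)
357*1543 + E*l(3, k(r)) = 357*1543 + 38*(-4 + 3*3**2)/13 = 550851 + 38*(-4 + 3*9)/13 = 550851 + 38*(-4 + 27)/13 = 550851 + (38/13)*23 = 550851 + 874/13 = 7161937/13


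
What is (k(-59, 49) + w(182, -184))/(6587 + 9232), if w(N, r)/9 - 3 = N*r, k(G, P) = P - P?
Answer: -100455/5273 ≈ -19.051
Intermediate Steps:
k(G, P) = 0
w(N, r) = 27 + 9*N*r (w(N, r) = 27 + 9*(N*r) = 27 + 9*N*r)
(k(-59, 49) + w(182, -184))/(6587 + 9232) = (0 + (27 + 9*182*(-184)))/(6587 + 9232) = (0 + (27 - 301392))/15819 = (0 - 301365)*(1/15819) = -301365*1/15819 = -100455/5273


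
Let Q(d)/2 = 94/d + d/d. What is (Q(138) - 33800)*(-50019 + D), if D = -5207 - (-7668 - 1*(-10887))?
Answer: 136291869760/69 ≈ 1.9752e+9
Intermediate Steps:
D = -8426 (D = -5207 - (-7668 + 10887) = -5207 - 1*3219 = -5207 - 3219 = -8426)
Q(d) = 2 + 188/d (Q(d) = 2*(94/d + d/d) = 2*(94/d + 1) = 2*(1 + 94/d) = 2 + 188/d)
(Q(138) - 33800)*(-50019 + D) = ((2 + 188/138) - 33800)*(-50019 - 8426) = ((2 + 188*(1/138)) - 33800)*(-58445) = ((2 + 94/69) - 33800)*(-58445) = (232/69 - 33800)*(-58445) = -2331968/69*(-58445) = 136291869760/69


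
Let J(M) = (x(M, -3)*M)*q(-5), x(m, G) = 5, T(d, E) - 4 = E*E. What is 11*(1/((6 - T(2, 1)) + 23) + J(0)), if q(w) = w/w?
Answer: 11/24 ≈ 0.45833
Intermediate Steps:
T(d, E) = 4 + E² (T(d, E) = 4 + E*E = 4 + E²)
q(w) = 1
J(M) = 5*M (J(M) = (5*M)*1 = 5*M)
11*(1/((6 - T(2, 1)) + 23) + J(0)) = 11*(1/((6 - (4 + 1²)) + 23) + 5*0) = 11*(1/((6 - (4 + 1)) + 23) + 0) = 11*(1/((6 - 1*5) + 23) + 0) = 11*(1/((6 - 5) + 23) + 0) = 11*(1/(1 + 23) + 0) = 11*(1/24 + 0) = 11*(1/24) = 11/24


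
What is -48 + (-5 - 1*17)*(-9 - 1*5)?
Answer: 260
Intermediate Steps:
-48 + (-5 - 1*17)*(-9 - 1*5) = -48 + (-5 - 17)*(-9 - 5) = -48 - 22*(-14) = -48 + 308 = 260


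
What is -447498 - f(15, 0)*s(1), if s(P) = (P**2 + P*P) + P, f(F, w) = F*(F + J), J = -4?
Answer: -447993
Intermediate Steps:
f(F, w) = F*(-4 + F) (f(F, w) = F*(F - 4) = F*(-4 + F))
s(P) = P + 2*P**2 (s(P) = (P**2 + P**2) + P = 2*P**2 + P = P + 2*P**2)
-447498 - f(15, 0)*s(1) = -447498 - 15*(-4 + 15)*1*(1 + 2*1) = -447498 - 15*11*1*(1 + 2) = -447498 - 165*1*3 = -447498 - 165*3 = -447498 - 1*495 = -447498 - 495 = -447993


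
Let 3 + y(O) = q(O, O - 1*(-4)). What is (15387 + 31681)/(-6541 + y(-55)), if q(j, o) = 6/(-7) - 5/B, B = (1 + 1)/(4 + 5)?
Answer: -658952/91943 ≈ -7.1670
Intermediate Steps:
B = 2/9 ≈ 0.22222
q(j, o) = -327/14 (q(j, o) = 6/(-7) - 5/2/9 = 6*(-1/7) - 5*9/2 = -6/7 - 45/2 = -327/14)
y(O) = -369/14 (y(O) = -3 - 327/14 = -369/14)
(15387 + 31681)/(-6541 + y(-55)) = (15387 + 31681)/(-6541 - 369/14) = 47068/(-91943/14) = 47068*(-14/91943) = -658952/91943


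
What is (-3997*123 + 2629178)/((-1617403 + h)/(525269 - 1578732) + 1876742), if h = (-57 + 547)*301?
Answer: 2251826675261/1977079727459 ≈ 1.1390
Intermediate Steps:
h = 147490 (h = 490*301 = 147490)
(-3997*123 + 2629178)/((-1617403 + h)/(525269 - 1578732) + 1876742) = (-3997*123 + 2629178)/((-1617403 + 147490)/(525269 - 1578732) + 1876742) = (-491631 + 2629178)/(-1469913/(-1053463) + 1876742) = 2137547/(-1469913*(-1/1053463) + 1876742) = 2137547/(1469913/1053463 + 1876742) = 2137547/(1977079727459/1053463) = 2137547*(1053463/1977079727459) = 2251826675261/1977079727459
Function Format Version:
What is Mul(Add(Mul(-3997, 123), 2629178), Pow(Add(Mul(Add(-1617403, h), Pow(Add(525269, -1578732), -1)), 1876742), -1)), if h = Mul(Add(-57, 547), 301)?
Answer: Rational(2251826675261, 1977079727459) ≈ 1.1390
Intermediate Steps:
h = 147490 (h = Mul(490, 301) = 147490)
Mul(Add(Mul(-3997, 123), 2629178), Pow(Add(Mul(Add(-1617403, h), Pow(Add(525269, -1578732), -1)), 1876742), -1)) = Mul(Add(Mul(-3997, 123), 2629178), Pow(Add(Mul(Add(-1617403, 147490), Pow(Add(525269, -1578732), -1)), 1876742), -1)) = Mul(Add(-491631, 2629178), Pow(Add(Mul(-1469913, Pow(-1053463, -1)), 1876742), -1)) = Mul(2137547, Pow(Add(Mul(-1469913, Rational(-1, 1053463)), 1876742), -1)) = Mul(2137547, Pow(Add(Rational(1469913, 1053463), 1876742), -1)) = Mul(2137547, Pow(Rational(1977079727459, 1053463), -1)) = Mul(2137547, Rational(1053463, 1977079727459)) = Rational(2251826675261, 1977079727459)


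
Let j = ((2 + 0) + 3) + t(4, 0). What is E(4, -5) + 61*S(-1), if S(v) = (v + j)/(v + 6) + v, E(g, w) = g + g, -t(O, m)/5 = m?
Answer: -21/5 ≈ -4.2000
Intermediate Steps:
t(O, m) = -5*m
j = 5 (j = ((2 + 0) + 3) - 5*0 = (2 + 3) + 0 = 5 + 0 = 5)
E(g, w) = 2*g
S(v) = v + (5 + v)/(6 + v) (S(v) = (v + 5)/(v + 6) + v = (5 + v)/(6 + v) + v = v + (5 + v)/(6 + v))
E(4, -5) + 61*S(-1) = 2*4 + 61*((5 + (-1)² + 7*(-1))/(6 - 1)) = 8 + 61*((5 + 1 - 7)/5) = 8 + 61*((⅕)*(-1)) = 8 + 61*(-⅕) = 8 - 61/5 = -21/5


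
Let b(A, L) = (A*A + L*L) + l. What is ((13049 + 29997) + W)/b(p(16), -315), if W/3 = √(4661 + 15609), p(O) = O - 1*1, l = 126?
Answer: 21523/49788 + √20270/33192 ≈ 0.43658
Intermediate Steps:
p(O) = -1 + O (p(O) = O - 1 = -1 + O)
b(A, L) = 126 + A² + L² (b(A, L) = (A*A + L*L) + 126 = (A² + L²) + 126 = 126 + A² + L²)
W = 3*√20270 (W = 3*√(4661 + 15609) = 3*√20270 ≈ 427.12)
((13049 + 29997) + W)/b(p(16), -315) = ((13049 + 29997) + 3*√20270)/(126 + (-1 + 16)² + (-315)²) = (43046 + 3*√20270)/(126 + 15² + 99225) = (43046 + 3*√20270)/(126 + 225 + 99225) = (43046 + 3*√20270)/99576 = (43046 + 3*√20270)*(1/99576) = 21523/49788 + √20270/33192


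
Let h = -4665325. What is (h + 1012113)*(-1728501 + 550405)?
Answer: 4303834444352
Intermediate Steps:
(h + 1012113)*(-1728501 + 550405) = (-4665325 + 1012113)*(-1728501 + 550405) = -3653212*(-1178096) = 4303834444352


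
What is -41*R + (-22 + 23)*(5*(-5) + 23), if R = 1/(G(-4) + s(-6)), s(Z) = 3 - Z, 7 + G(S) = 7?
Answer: -59/9 ≈ -6.5556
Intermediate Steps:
G(S) = 0 (G(S) = -7 + 7 = 0)
R = ⅑ (R = 1/(0 + (3 - 1*(-6))) = 1/(0 + (3 + 6)) = 1/(0 + 9) = 1/9 = ⅑ ≈ 0.11111)
-41*R + (-22 + 23)*(5*(-5) + 23) = -41*⅑ + (-22 + 23)*(5*(-5) + 23) = -41/9 + 1*(-25 + 23) = -41/9 + 1*(-2) = -41/9 - 2 = -59/9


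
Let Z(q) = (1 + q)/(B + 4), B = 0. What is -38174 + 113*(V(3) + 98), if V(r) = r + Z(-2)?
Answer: -107157/4 ≈ -26789.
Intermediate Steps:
Z(q) = 1/4 + q/4 (Z(q) = (1 + q)/(0 + 4) = (1 + q)/4 = (1 + q)*(1/4) = 1/4 + q/4)
V(r) = -1/4 + r (V(r) = r + (1/4 + (1/4)*(-2)) = r + (1/4 - 1/2) = r - 1/4 = -1/4 + r)
-38174 + 113*(V(3) + 98) = -38174 + 113*((-1/4 + 3) + 98) = -38174 + 113*(11/4 + 98) = -38174 + 113*(403/4) = -38174 + 45539/4 = -107157/4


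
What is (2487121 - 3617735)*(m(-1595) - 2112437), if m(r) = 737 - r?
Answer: 2385714254470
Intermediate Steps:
(2487121 - 3617735)*(m(-1595) - 2112437) = (2487121 - 3617735)*((737 - 1*(-1595)) - 2112437) = -1130614*((737 + 1595) - 2112437) = -1130614*(2332 - 2112437) = -1130614*(-2110105) = 2385714254470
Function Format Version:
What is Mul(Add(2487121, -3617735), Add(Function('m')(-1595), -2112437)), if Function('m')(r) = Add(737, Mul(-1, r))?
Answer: 2385714254470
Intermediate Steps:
Mul(Add(2487121, -3617735), Add(Function('m')(-1595), -2112437)) = Mul(Add(2487121, -3617735), Add(Add(737, Mul(-1, -1595)), -2112437)) = Mul(-1130614, Add(Add(737, 1595), -2112437)) = Mul(-1130614, Add(2332, -2112437)) = Mul(-1130614, -2110105) = 2385714254470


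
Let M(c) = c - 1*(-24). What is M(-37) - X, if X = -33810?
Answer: 33797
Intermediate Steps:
M(c) = 24 + c (M(c) = c + 24 = 24 + c)
M(-37) - X = (24 - 37) - 1*(-33810) = -13 + 33810 = 33797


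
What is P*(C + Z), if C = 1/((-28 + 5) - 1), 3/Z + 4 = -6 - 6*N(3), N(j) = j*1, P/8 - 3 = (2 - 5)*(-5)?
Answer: -150/7 ≈ -21.429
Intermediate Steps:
P = 144 (P = 24 + 8*((2 - 5)*(-5)) = 24 + 8*(-3*(-5)) = 24 + 8*15 = 24 + 120 = 144)
N(j) = j
Z = -3/28 (Z = 3/(-4 + (-6 - 6*3)) = 3/(-4 + (-6 - 18)) = 3/(-4 - 24) = 3/(-28) = 3*(-1/28) = -3/28 ≈ -0.10714)
C = -1/24 (C = 1/(-23 - 1) = 1/(-24) = -1/24 ≈ -0.041667)
P*(C + Z) = 144*(-1/24 - 3/28) = 144*(-25/168) = -150/7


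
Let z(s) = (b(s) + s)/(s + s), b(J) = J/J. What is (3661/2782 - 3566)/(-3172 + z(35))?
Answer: 347093285/308807564 ≈ 1.1240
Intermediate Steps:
b(J) = 1
z(s) = (1 + s)/(2*s) (z(s) = (1 + s)/(s + s) = (1 + s)/((2*s)) = (1 + s)*(1/(2*s)) = (1 + s)/(2*s))
(3661/2782 - 3566)/(-3172 + z(35)) = (3661/2782 - 3566)/(-3172 + (½)*(1 + 35)/35) = (3661*(1/2782) - 3566)/(-3172 + (½)*(1/35)*36) = (3661/2782 - 3566)/(-3172 + 18/35) = -9916951/(2782*(-111002/35)) = -9916951/2782*(-35/111002) = 347093285/308807564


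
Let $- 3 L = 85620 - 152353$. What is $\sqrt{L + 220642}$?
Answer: $\frac{\sqrt{2185977}}{3} \approx 492.83$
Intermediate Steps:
$L = \frac{66733}{3}$ ($L = - \frac{85620 - 152353}{3} = \left(- \frac{1}{3}\right) \left(-66733\right) = \frac{66733}{3} \approx 22244.0$)
$\sqrt{L + 220642} = \sqrt{\frac{66733}{3} + 220642} = \sqrt{\frac{728659}{3}} = \frac{\sqrt{2185977}}{3}$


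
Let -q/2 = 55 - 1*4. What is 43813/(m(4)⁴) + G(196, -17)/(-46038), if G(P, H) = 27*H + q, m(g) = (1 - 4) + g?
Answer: 672354485/15346 ≈ 43813.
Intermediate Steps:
m(g) = -3 + g
q = -102 (q = -2*(55 - 1*4) = -2*(55 - 4) = -2*51 = -102)
G(P, H) = -102 + 27*H (G(P, H) = 27*H - 102 = -102 + 27*H)
43813/(m(4)⁴) + G(196, -17)/(-46038) = 43813/((-3 + 4)⁴) + (-102 + 27*(-17))/(-46038) = 43813/(1⁴) + (-102 - 459)*(-1/46038) = 43813/1 - 561*(-1/46038) = 43813*1 + 187/15346 = 43813 + 187/15346 = 672354485/15346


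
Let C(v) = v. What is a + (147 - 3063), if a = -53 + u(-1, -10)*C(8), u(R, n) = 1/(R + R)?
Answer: -2973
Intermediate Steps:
u(R, n) = 1/(2*R)
a = -57 (a = -53 + ((1/2)/(-1))*8 = -53 + ((1/2)*(-1))*8 = -53 - 1/2*8 = -53 - 4 = -57)
a + (147 - 3063) = -57 + (147 - 3063) = -57 - 2916 = -2973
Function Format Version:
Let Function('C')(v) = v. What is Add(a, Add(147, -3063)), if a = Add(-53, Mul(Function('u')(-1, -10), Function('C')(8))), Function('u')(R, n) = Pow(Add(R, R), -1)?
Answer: -2973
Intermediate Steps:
Function('u')(R, n) = Mul(Rational(1, 2), Pow(R, -1)) (Function('u')(R, n) = Pow(Mul(2, R), -1) = Mul(Rational(1, 2), Pow(R, -1)))
a = -57 (a = Add(-53, Mul(Mul(Rational(1, 2), Pow(-1, -1)), 8)) = Add(-53, Mul(Mul(Rational(1, 2), -1), 8)) = Add(-53, Mul(Rational(-1, 2), 8)) = Add(-53, -4) = -57)
Add(a, Add(147, -3063)) = Add(-57, Add(147, -3063)) = Add(-57, -2916) = -2973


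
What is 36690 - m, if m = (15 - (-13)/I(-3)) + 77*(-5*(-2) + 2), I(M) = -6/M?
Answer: 71489/2 ≈ 35745.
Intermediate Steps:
m = 1891/2 (m = (15 - (-13)/((-6/(-3)))) + 77*(-5*(-2) + 2) = (15 - (-13)/((-6*(-1/3)))) + 77*(10 + 2) = (15 - (-13)/2) + 77*12 = (15 - (-13)/2) + 924 = (15 - 1*(-13/2)) + 924 = (15 + 13/2) + 924 = 43/2 + 924 = 1891/2 ≈ 945.50)
36690 - m = 36690 - 1*1891/2 = 36690 - 1891/2 = 71489/2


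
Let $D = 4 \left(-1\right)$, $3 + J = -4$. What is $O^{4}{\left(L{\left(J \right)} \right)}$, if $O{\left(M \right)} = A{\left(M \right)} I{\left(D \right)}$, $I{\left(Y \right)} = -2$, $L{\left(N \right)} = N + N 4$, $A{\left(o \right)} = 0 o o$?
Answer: $0$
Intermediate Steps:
$J = -7$ ($J = -3 - 4 = -7$)
$A{\left(o \right)} = 0$ ($A{\left(o \right)} = 0 o = 0$)
$D = -4$
$L{\left(N \right)} = 5 N$ ($L{\left(N \right)} = N + 4 N = 5 N$)
$O{\left(M \right)} = 0$ ($O{\left(M \right)} = 0 \left(-2\right) = 0$)
$O^{4}{\left(L{\left(J \right)} \right)} = 0^{4} = 0$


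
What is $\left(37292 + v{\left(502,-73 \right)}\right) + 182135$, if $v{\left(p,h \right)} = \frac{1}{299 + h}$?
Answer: $\frac{49590503}{226} \approx 2.1943 \cdot 10^{5}$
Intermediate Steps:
$\left(37292 + v{\left(502,-73 \right)}\right) + 182135 = \left(37292 + \frac{1}{299 - 73}\right) + 182135 = \left(37292 + \frac{1}{226}\right) + 182135 = \frac{8427993}{226} + 182135 = \frac{49590503}{226}$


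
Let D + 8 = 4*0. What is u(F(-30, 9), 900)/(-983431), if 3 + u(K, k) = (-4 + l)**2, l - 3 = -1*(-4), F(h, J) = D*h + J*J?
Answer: -6/983431 ≈ -6.1011e-6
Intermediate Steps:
D = -8 (D = -8 + 4*0 = -8 + 0 = -8)
F(h, J) = J**2 - 8*h (F(h, J) = -8*h + J*J = -8*h + J**2 = J**2 - 8*h)
l = 7 (l = 3 - 1*(-4) = 3 + 4 = 7)
u(K, k) = 6 (u(K, k) = -3 + (-4 + 7)**2 = -3 + 3**2 = -3 + 9 = 6)
u(F(-30, 9), 900)/(-983431) = 6/(-983431) = 6*(-1/983431) = -6/983431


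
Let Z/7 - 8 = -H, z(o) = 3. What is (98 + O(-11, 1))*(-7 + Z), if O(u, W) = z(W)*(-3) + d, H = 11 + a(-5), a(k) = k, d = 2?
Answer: 637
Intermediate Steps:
H = 6 (H = 11 - 5 = 6)
O(u, W) = -7 (O(u, W) = 3*(-3) + 2 = -9 + 2 = -7)
Z = 14 (Z = 56 + 7*(-1*6) = 56 + 7*(-6) = 56 - 42 = 14)
(98 + O(-11, 1))*(-7 + Z) = (98 - 7)*(-7 + 14) = 91*7 = 637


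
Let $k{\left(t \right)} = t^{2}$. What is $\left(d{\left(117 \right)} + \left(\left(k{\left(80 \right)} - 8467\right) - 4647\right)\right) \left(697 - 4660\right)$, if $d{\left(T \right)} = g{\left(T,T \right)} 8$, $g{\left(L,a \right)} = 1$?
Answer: $26575878$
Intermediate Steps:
$d{\left(T \right)} = 8$ ($d{\left(T \right)} = 1 \cdot 8 = 8$)
$\left(d{\left(117 \right)} + \left(\left(k{\left(80 \right)} - 8467\right) - 4647\right)\right) \left(697 - 4660\right) = \left(8 - \left(13114 - 6400\right)\right) \left(697 - 4660\right) = \left(8 + \left(\left(6400 - 8467\right) - 4647\right)\right) \left(-3963\right) = \left(8 - 6714\right) \left(-3963\right) = \left(-6706\right) \left(-3963\right) = 26575878$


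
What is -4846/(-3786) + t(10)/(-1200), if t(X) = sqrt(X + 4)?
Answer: 2423/1893 - sqrt(14)/1200 ≈ 1.2769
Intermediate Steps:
t(X) = sqrt(4 + X)
-4846/(-3786) + t(10)/(-1200) = -4846/(-3786) + sqrt(4 + 10)/(-1200) = -4846*(-1/3786) + sqrt(14)*(-1/1200) = 2423/1893 - sqrt(14)/1200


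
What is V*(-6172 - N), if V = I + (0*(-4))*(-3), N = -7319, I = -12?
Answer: -13764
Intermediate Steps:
V = -12 (V = -12 + (0*(-4))*(-3) = -12 + 0*(-3) = -12 + 0 = -12)
V*(-6172 - N) = -12*(-6172 - 1*(-7319)) = -12*(-6172 + 7319) = -12*1147 = -13764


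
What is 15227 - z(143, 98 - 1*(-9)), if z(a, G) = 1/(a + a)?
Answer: 4354921/286 ≈ 15227.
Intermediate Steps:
z(a, G) = 1/(2*a)
15227 - z(143, 98 - 1*(-9)) = 15227 - 1/(2*143) = 15227 - 1*1/286 = 15227 - 1/286 = 4354921/286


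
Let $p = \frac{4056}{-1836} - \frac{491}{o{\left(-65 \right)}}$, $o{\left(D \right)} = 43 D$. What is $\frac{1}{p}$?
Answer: $- \frac{427635}{869587} \approx -0.49177$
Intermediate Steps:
$p = - \frac{869587}{427635}$ ($p = \frac{4056}{-1836} - \frac{491}{43 \left(-65\right)} = 4056 \left(- \frac{1}{1836}\right) - \frac{491}{-2795} = - \frac{338}{153} - - \frac{491}{2795} = - \frac{338}{153} + \frac{491}{2795} = - \frac{869587}{427635} \approx -2.0335$)
$\frac{1}{p} = \frac{1}{- \frac{869587}{427635}} = - \frac{427635}{869587}$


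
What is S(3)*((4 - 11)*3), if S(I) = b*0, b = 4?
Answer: 0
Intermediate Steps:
S(I) = 0 (S(I) = 4*0 = 0)
S(3)*((4 - 11)*3) = 0*((4 - 11)*3) = 0*(-7*3) = 0*(-21) = 0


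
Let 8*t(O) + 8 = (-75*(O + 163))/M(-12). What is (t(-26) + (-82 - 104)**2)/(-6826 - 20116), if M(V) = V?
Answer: -1110465/862144 ≈ -1.2880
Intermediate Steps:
t(O) = 4043/32 + 25*O/32 (t(O) = -1 + (-75*(O + 163)/(-12))/8 = -1 + (-75*(163 + O)*(-1/12))/8 = -1 + ((-12225 - 75*O)*(-1/12))/8 = -1 + (4075/4 + 25*O/4)/8 = -1 + (4075/32 + 25*O/32) = 4043/32 + 25*O/32)
(t(-26) + (-82 - 104)**2)/(-6826 - 20116) = ((4043/32 + (25/32)*(-26)) + (-82 - 104)**2)/(-6826 - 20116) = ((4043/32 - 325/16) + (-186)**2)/(-26942) = (3393/32 + 34596)*(-1/26942) = (1110465/32)*(-1/26942) = -1110465/862144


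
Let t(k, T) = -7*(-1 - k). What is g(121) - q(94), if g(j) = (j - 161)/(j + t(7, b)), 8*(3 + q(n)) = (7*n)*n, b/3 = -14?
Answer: -2735969/354 ≈ -7728.7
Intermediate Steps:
b = -42 (b = 3*(-14) = -42)
t(k, T) = 7 + 7*k
q(n) = -3 + 7*n**2/8 (q(n) = -3 + ((7*n)*n)/8 = -3 + (7*n**2)/8 = -3 + 7*n**2/8)
g(j) = (-161 + j)/(56 + j) (g(j) = (j - 161)/(j + (7 + 7*7)) = (-161 + j)/(j + (7 + 49)) = (-161 + j)/(j + 56) = (-161 + j)/(56 + j))
g(121) - q(94) = (-161 + 121)/(56 + 121) - (-3 + (7/8)*94**2) = -40/177 - (-3 + (7/8)*8836) = (1/177)*(-40) - (-3 + 15463/2) = -40/177 - 1*15457/2 = -40/177 - 15457/2 = -2735969/354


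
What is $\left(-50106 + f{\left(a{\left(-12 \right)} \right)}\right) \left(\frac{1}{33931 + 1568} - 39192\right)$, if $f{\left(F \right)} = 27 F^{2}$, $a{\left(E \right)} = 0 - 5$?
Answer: $\frac{22924067948939}{11833} \approx 1.9373 \cdot 10^{9}$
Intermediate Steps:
$a{\left(E \right)} = -5$ ($a{\left(E \right)} = 0 - 5 = -5$)
$\left(-50106 + f{\left(a{\left(-12 \right)} \right)}\right) \left(\frac{1}{33931 + 1568} - 39192\right) = \left(-50106 + 27 \left(-5\right)^{2}\right) \left(\frac{1}{33931 + 1568} - 39192\right) = \left(-50106 + 27 \cdot 25\right) \left(\frac{1}{35499} - 39192\right) = \left(-50106 + 675\right) \left(\frac{1}{35499} - 39192\right) = \left(-49431\right) \left(- \frac{1391276807}{35499}\right) = \frac{22924067948939}{11833}$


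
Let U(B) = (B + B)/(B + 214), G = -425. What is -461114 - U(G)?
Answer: -97295904/211 ≈ -4.6112e+5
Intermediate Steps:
U(B) = 2*B/(214 + B) (U(B) = (2*B)/(214 + B) = 2*B/(214 + B))
-461114 - U(G) = -461114 - 2*(-425)/(214 - 425) = -461114 - 2*(-425)/(-211) = -461114 - 2*(-425)*(-1)/211 = -461114 - 1*850/211 = -461114 - 850/211 = -97295904/211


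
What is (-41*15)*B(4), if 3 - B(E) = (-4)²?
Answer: 7995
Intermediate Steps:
B(E) = -13 (B(E) = 3 - 1*(-4)² = 3 - 1*16 = 3 - 16 = -13)
(-41*15)*B(4) = -41*15*(-13) = -615*(-13) = 7995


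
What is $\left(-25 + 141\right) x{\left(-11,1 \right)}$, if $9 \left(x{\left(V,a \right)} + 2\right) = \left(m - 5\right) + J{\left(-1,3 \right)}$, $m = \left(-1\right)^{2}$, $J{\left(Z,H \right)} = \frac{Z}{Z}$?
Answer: $- \frac{812}{3} \approx -270.67$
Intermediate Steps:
$J{\left(Z,H \right)} = 1$
$m = 1$
$x{\left(V,a \right)} = - \frac{7}{3}$ ($x{\left(V,a \right)} = -2 + \frac{\left(1 - 5\right) + 1}{9} = -2 + \frac{-4 + 1}{9} = -2 + \frac{1}{9} \left(-3\right) = -2 - \frac{1}{3} = - \frac{7}{3}$)
$\left(-25 + 141\right) x{\left(-11,1 \right)} = \left(-25 + 141\right) \left(- \frac{7}{3}\right) = 116 \left(- \frac{7}{3}\right) = - \frac{812}{3}$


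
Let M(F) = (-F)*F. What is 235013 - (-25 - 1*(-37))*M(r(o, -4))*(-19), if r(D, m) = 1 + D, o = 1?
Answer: 234101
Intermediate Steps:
M(F) = -F²
235013 - (-25 - 1*(-37))*M(r(o, -4))*(-19) = 235013 - (-25 - 1*(-37))*(-(1 + 1)²)*(-19) = 235013 - (-25 + 37)*(-1*2²)*(-19) = 235013 - 12*(-1*4)*(-19) = 235013 - 12*(-4)*(-19) = 235013 - (-48)*(-19) = 235013 - 1*912 = 235013 - 912 = 234101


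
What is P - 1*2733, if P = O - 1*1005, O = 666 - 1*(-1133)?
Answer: -1939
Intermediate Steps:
O = 1799 (O = 666 + 1133 = 1799)
P = 794 (P = 1799 - 1*1005 = 1799 - 1005 = 794)
P - 1*2733 = 794 - 1*2733 = 794 - 2733 = -1939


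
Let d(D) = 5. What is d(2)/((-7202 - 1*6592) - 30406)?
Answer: -1/8840 ≈ -0.00011312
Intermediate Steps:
d(2)/((-7202 - 1*6592) - 30406) = 5/((-7202 - 1*6592) - 30406) = 5/((-7202 - 6592) - 30406) = 5/(-13794 - 30406) = 5/(-44200) = -1/44200*5 = -1/8840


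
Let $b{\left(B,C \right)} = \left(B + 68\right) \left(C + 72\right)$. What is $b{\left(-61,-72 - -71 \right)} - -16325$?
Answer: $16822$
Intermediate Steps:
$b{\left(B,C \right)} = \left(68 + B\right) \left(72 + C\right)$
$b{\left(-61,-72 - -71 \right)} - -16325 = \left(4896 + 68 \left(-72 - -71\right) + 72 \left(-61\right) - 61 \left(-72 - -71\right)\right) - -16325 = \left(4896 + 68 \left(-72 + 71\right) - 4392 - 61 \left(-72 + 71\right)\right) + 16325 = \left(4896 + 68 \left(-1\right) - 4392 - -61\right) + 16325 = \left(4896 - 68 - 4392 + 61\right) + 16325 = 497 + 16325 = 16822$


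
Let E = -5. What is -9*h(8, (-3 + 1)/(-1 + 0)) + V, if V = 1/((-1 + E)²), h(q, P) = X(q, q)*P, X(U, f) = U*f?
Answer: -41471/36 ≈ -1152.0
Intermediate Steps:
h(q, P) = P*q² (h(q, P) = (q*q)*P = q²*P = P*q²)
V = 1/36 (V = 1/((-1 - 5)²) = 1/((-6)²) = 1/36 ≈ 0.027778)
-9*h(8, (-3 + 1)/(-1 + 0)) + V = -9*(-3 + 1)/(-1 + 0)*8² + 1/36 = -9*(-2/(-1))*64 + 1/36 = -9*(-2*(-1))*64 + 1/36 = -18*64 + 1/36 = -9*128 + 1/36 = -1152 + 1/36 = -41471/36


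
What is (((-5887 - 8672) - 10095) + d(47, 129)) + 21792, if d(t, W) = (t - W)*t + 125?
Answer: -6591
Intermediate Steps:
d(t, W) = 125 + t*(t - W) (d(t, W) = t*(t - W) + 125 = 125 + t*(t - W))
(((-5887 - 8672) - 10095) + d(47, 129)) + 21792 = (((-5887 - 8672) - 10095) + (125 + 47**2 - 1*129*47)) + 21792 = ((-14559 - 10095) + (125 + 2209 - 6063)) + 21792 = (-24654 - 3729) + 21792 = -28383 + 21792 = -6591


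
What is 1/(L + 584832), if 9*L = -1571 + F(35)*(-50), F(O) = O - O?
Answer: 9/5261917 ≈ 1.7104e-6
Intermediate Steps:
F(O) = 0
L = -1571/9 (L = (-1571 + 0*(-50))/9 = (-1571 + 0)/9 = (1/9)*(-1571) = -1571/9 ≈ -174.56)
1/(L + 584832) = 1/(-1571/9 + 584832) = 1/(5261917/9) = 9/5261917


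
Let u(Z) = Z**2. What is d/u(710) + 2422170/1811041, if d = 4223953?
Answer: 8870767962073/912945768100 ≈ 9.7166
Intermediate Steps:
d/u(710) + 2422170/1811041 = 4223953/(710**2) + 2422170/1811041 = 4223953/504100 + 2422170*(1/1811041) = 4223953*(1/504100) + 2422170/1811041 = 4223953/504100 + 2422170/1811041 = 8870767962073/912945768100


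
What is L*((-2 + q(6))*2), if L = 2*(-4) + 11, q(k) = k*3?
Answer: 96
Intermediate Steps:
q(k) = 3*k
L = 3 (L = -8 + 11 = 3)
L*((-2 + q(6))*2) = 3*((-2 + 3*6)*2) = 3*((-2 + 18)*2) = 3*(16*2) = 3*32 = 96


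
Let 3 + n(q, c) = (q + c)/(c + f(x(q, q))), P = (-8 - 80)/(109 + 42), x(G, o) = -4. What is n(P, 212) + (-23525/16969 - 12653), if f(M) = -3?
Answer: -6777800943295/535524671 ≈ -12656.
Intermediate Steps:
P = -88/151 ≈ -0.58278
n(q, c) = -3 + (c + q)/(-3 + c) (n(q, c) = -3 + (q + c)/(c - 3) = -3 + (c + q)/(-3 + c))
n(P, 212) + (-23525/16969 - 12653) = (9 - 88/151 - 2*212)/(-3 + 212) + (-23525/16969 - 12653) = (9 - 88/151 - 424)/209 + (-23525*1/16969 - 12653) = (1/209)*(-62753/151) + (-23525/16969 - 12653) = -62753/31559 - 214732282/16969 = -6777800943295/535524671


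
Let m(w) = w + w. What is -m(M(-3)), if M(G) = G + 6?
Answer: -6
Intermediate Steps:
M(G) = 6 + G
m(w) = 2*w
-m(M(-3)) = -2*(6 - 3) = -2*3 = -1*6 = -6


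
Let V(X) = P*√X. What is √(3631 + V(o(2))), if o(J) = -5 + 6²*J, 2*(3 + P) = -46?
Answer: √(3631 - 26*√67) ≈ 58.465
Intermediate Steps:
P = -26 (P = -3 + (½)*(-46) = -3 - 23 = -26)
o(J) = -5 + 36*J
V(X) = -26*√X
√(3631 + V(o(2))) = √(3631 - 26*√(-5 + 36*2)) = √(3631 - 26*√(-5 + 72)) = √(3631 - 26*√67)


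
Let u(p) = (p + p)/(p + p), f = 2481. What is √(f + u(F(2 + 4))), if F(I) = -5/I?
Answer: √2482 ≈ 49.820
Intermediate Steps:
u(p) = 1 (u(p) = (2*p)/((2*p)) = (2*p)*(1/(2*p)) = 1)
√(f + u(F(2 + 4))) = √(2481 + 1) = √2482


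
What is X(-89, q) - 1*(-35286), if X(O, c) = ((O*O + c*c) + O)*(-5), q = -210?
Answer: -224374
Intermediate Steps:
X(O, c) = -5*O - 5*O² - 5*c² (X(O, c) = ((O² + c²) + O)*(-5) = (O + O² + c²)*(-5) = -5*O - 5*O² - 5*c²)
X(-89, q) - 1*(-35286) = (-5*(-89) - 5*(-89)² - 5*(-210)²) - 1*(-35286) = (445 - 5*7921 - 5*44100) + 35286 = (445 - 39605 - 220500) + 35286 = -259660 + 35286 = -224374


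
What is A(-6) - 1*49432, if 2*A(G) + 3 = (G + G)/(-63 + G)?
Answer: -2273937/46 ≈ -49433.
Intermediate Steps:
A(G) = -3/2 + G/(-63 + G) (A(G) = -3/2 + ((G + G)/(-63 + G))/2 = -3/2 + ((2*G)/(-63 + G))/2 = -3/2 + (2*G/(-63 + G))/2 = -3/2 + G/(-63 + G))
A(-6) - 1*49432 = (189 - 1*(-6))/(2*(-63 - 6)) - 1*49432 = (½)*(189 + 6)/(-69) - 49432 = (½)*(-1/69)*195 - 49432 = -65/46 - 49432 = -2273937/46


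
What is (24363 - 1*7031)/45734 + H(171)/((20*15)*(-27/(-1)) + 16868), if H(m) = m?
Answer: 220282945/570943256 ≈ 0.38582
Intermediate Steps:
(24363 - 1*7031)/45734 + H(171)/((20*15)*(-27/(-1)) + 16868) = (24363 - 1*7031)/45734 + 171/((20*15)*(-27/(-1)) + 16868) = (24363 - 7031)*(1/45734) + 171/(300*(-27*(-1)) + 16868) = 17332*(1/45734) + 171/(300*27 + 16868) = 8666/22867 + 171/(8100 + 16868) = 8666/22867 + 171/24968 = 220282945/570943256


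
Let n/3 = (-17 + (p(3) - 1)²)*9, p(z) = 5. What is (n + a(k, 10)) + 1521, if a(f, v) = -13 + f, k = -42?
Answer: 1439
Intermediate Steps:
n = -27 (n = 3*((-17 + (5 - 1)²)*9) = 3*((-17 + 4²)*9) = 3*((-17 + 16)*9) = 3*(-1*9) = 3*(-9) = -27)
(n + a(k, 10)) + 1521 = (-27 + (-13 - 42)) + 1521 = (-27 - 55) + 1521 = -82 + 1521 = 1439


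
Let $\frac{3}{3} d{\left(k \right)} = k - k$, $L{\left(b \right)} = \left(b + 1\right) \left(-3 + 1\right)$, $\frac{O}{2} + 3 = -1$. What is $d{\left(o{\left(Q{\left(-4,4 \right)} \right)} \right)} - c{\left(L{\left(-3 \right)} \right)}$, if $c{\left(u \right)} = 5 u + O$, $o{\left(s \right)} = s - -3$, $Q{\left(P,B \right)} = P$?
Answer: $-12$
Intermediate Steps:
$O = -8$ ($O = -6 + 2 \left(-1\right) = -6 - 2 = -8$)
$L{\left(b \right)} = -2 - 2 b$ ($L{\left(b \right)} = \left(1 + b\right) \left(-2\right) = -2 - 2 b$)
$o{\left(s \right)} = 3 + s$ ($o{\left(s \right)} = s + 3 = 3 + s$)
$c{\left(u \right)} = -8 + 5 u$ ($c{\left(u \right)} = 5 u - 8 = -8 + 5 u$)
$d{\left(k \right)} = 0$ ($d{\left(k \right)} = k - k = 0$)
$d{\left(o{\left(Q{\left(-4,4 \right)} \right)} \right)} - c{\left(L{\left(-3 \right)} \right)} = 0 - \left(-8 + 5 \left(-2 - -6\right)\right) = 0 - \left(-8 + 5 \left(-2 + 6\right)\right) = 0 - \left(-8 + 5 \cdot 4\right) = 0 - \left(-8 + 20\right) = 0 - 12 = -12$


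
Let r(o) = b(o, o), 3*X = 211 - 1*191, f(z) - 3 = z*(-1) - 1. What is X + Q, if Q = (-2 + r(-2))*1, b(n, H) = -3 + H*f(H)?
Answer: -19/3 ≈ -6.3333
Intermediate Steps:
f(z) = 2 - z (f(z) = 3 + (z*(-1) - 1) = 3 + (-z - 1) = 3 + (-1 - z) = 2 - z)
b(n, H) = -3 + H*(2 - H)
X = 20/3 (X = (211 - 1*191)/3 = (211 - 191)/3 = (⅓)*20 = 20/3 ≈ 6.6667)
r(o) = -3 - o*(-2 + o)
Q = -13 (Q = (-2 + (-3 - 1*(-2)*(-2 - 2)))*1 = (-2 + (-3 - 1*(-2)*(-4)))*1 = (-2 + (-3 - 8))*1 = (-2 - 11)*1 = -13*1 = -13)
X + Q = 20/3 - 13 = -19/3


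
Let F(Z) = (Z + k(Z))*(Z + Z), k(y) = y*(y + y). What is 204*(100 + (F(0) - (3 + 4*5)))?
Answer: 15708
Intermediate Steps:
k(y) = 2*y² (k(y) = y*(2*y) = 2*y²)
F(Z) = 2*Z*(Z + 2*Z²) (F(Z) = (Z + 2*Z²)*(Z + Z) = (Z + 2*Z²)*(2*Z) = 2*Z*(Z + 2*Z²))
204*(100 + (F(0) - (3 + 4*5))) = 204*(100 + (0²*(2 + 4*0) - (3 + 4*5))) = 204*(100 + (0*(2 + 0) - (3 + 20))) = 204*(100 + (0*2 - 1*23)) = 204*(100 + (0 - 23)) = 204*(100 - 23) = 204*77 = 15708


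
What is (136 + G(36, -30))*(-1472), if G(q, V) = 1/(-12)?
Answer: -600208/3 ≈ -2.0007e+5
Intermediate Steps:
G(q, V) = -1/12
(136 + G(36, -30))*(-1472) = (136 - 1/12)*(-1472) = (1631/12)*(-1472) = -600208/3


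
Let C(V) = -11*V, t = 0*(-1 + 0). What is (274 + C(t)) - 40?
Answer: 234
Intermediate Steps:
t = 0 (t = 0*(-1) = 0)
(274 + C(t)) - 40 = (274 - 11*0) - 40 = (274 + 0) - 40 = 274 - 40 = 234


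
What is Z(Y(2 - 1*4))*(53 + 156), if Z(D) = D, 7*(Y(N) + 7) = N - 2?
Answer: -11077/7 ≈ -1582.4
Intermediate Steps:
Y(N) = -51/7 + N/7 (Y(N) = -7 + (N - 2)/7 = -7 + (-2 + N)/7 = -7 + (-2/7 + N/7) = -51/7 + N/7)
Z(Y(2 - 1*4))*(53 + 156) = (-51/7 + (2 - 1*4)/7)*(53 + 156) = (-51/7 + (2 - 4)/7)*209 = (-51/7 + (⅐)*(-2))*209 = (-51/7 - 2/7)*209 = -53/7*209 = -11077/7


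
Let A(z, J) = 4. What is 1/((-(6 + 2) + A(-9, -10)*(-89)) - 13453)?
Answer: -1/13817 ≈ -7.2375e-5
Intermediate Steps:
1/((-(6 + 2) + A(-9, -10)*(-89)) - 13453) = 1/((-(6 + 2) + 4*(-89)) - 13453) = 1/((-1*8 - 356) - 13453) = 1/((-8 - 356) - 13453) = 1/(-364 - 13453) = 1/(-13817) = -1/13817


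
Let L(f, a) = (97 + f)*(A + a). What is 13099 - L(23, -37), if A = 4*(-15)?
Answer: 24739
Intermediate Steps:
A = -60
L(f, a) = (-60 + a)*(97 + f) (L(f, a) = (97 + f)*(-60 + a) = (-60 + a)*(97 + f))
13099 - L(23, -37) = 13099 - (-5820 - 60*23 + 97*(-37) - 37*23) = 13099 - (-5820 - 1380 - 3589 - 851) = 13099 - 1*(-11640) = 13099 + 11640 = 24739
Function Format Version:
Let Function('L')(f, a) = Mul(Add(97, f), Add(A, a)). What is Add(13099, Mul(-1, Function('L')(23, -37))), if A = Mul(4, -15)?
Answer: 24739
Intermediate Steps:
A = -60
Function('L')(f, a) = Mul(Add(-60, a), Add(97, f)) (Function('L')(f, a) = Mul(Add(97, f), Add(-60, a)) = Mul(Add(-60, a), Add(97, f)))
Add(13099, Mul(-1, Function('L')(23, -37))) = Add(13099, Mul(-1, Add(-5820, Mul(-60, 23), Mul(97, -37), Mul(-37, 23)))) = Add(13099, Mul(-1, Add(-5820, -1380, -3589, -851))) = Add(13099, Mul(-1, -11640)) = Add(13099, 11640) = 24739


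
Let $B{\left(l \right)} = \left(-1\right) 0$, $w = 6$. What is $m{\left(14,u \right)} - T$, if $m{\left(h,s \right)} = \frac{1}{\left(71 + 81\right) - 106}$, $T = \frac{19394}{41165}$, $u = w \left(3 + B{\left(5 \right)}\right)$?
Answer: $- \frac{850959}{1893590} \approx -0.44939$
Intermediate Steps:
$B{\left(l \right)} = 0$
$u = 18$ ($u = 6 \left(3 + 0\right) = 6 \cdot 3 = 18$)
$T = \frac{19394}{41165}$ ($T = 19394 \cdot \frac{1}{41165} = \frac{19394}{41165} \approx 0.47113$)
$m{\left(h,s \right)} = \frac{1}{46}$ ($m{\left(h,s \right)} = \frac{1}{152 - 106} = \frac{1}{46}$)
$m{\left(14,u \right)} - T = \frac{1}{46} - \frac{19394}{41165} = - \frac{850959}{1893590}$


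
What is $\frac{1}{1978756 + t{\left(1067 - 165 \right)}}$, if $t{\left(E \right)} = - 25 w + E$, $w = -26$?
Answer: $\frac{1}{1980308} \approx 5.0497 \cdot 10^{-7}$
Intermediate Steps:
$t{\left(E \right)} = 650 + E$ ($t{\left(E \right)} = \left(-25\right) \left(-26\right) + E = 650 + E$)
$\frac{1}{1978756 + t{\left(1067 - 165 \right)}} = \frac{1}{1978756 + \left(650 + \left(1067 - 165\right)\right)} = \frac{1}{1978756 + \left(650 + 902\right)} = \frac{1}{1978756 + 1552} = \frac{1}{1980308}$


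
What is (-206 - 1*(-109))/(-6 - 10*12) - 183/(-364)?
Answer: 4169/3276 ≈ 1.2726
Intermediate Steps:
(-206 - 1*(-109))/(-6 - 10*12) - 183/(-364) = (-206 + 109)/(-6 - 120) - 183*(-1/364) = -97/(-126) + 183/364 = -97*(-1/126) + 183/364 = 97/126 + 183/364 = 4169/3276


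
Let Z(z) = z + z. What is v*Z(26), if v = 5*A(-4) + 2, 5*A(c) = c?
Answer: -104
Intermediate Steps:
A(c) = c/5
Z(z) = 2*z
v = -2 (v = 5*((1/5)*(-4)) + 2 = 5*(-4/5) + 2 = -4 + 2 = -2)
v*Z(26) = -4*26 = -2*52 = -104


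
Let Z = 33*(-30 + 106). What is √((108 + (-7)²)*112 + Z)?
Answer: 2*√5023 ≈ 141.75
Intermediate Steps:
Z = 2508 (Z = 33*76 = 2508)
√((108 + (-7)²)*112 + Z) = √((108 + (-7)²)*112 + 2508) = √((108 + 49)*112 + 2508) = √(157*112 + 2508) = √(17584 + 2508) = √20092 = 2*√5023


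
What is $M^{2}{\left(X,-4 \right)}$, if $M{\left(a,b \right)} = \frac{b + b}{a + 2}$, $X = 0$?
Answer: $16$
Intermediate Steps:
$M{\left(a,b \right)} = \frac{2 b}{2 + a}$
$M^{2}{\left(X,-4 \right)} = \left(2 \left(-4\right) \frac{1}{2 + 0}\right)^{2} = \left(2 \left(-4\right) \frac{1}{2}\right)^{2} = \left(-4\right)^{2} = 16$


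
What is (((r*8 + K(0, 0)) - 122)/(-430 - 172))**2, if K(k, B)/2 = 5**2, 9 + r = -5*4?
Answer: 23104/90601 ≈ 0.25501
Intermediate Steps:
r = -29 (r = -9 - 5*4 = -9 - 20 = -29)
K(k, B) = 50 (K(k, B) = 2*5**2 = 2*25 = 50)
(((r*8 + K(0, 0)) - 122)/(-430 - 172))**2 = (((-29*8 + 50) - 122)/(-430 - 172))**2 = (((-232 + 50) - 122)/(-602))**2 = ((-182 - 122)*(-1/602))**2 = (-304*(-1/602))**2 = (152/301)**2 = 23104/90601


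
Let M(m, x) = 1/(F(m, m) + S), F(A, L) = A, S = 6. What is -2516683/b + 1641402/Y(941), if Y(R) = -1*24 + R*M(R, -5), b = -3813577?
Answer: -5927798599488917/83086402099 ≈ -71345.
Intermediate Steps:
M(m, x) = 1/(6 + m) (M(m, x) = 1/(m + 6) = 1/(6 + m))
Y(R) = -24 + R/(6 + R) (Y(R) = -1*24 + R/(6 + R) = -24 + R/(6 + R))
-2516683/b + 1641402/Y(941) = -2516683/(-3813577) + 1641402/(((-144 - 23*941)/(6 + 941))) = -2516683*(-1/3813577) + 1641402/(((-144 - 21643)/947)) = 2516683/3813577 + 1641402/(((1/947)*(-21787))) = 2516683/3813577 + 1641402/(-21787/947) = 2516683/3813577 + 1641402*(-947/21787) = 2516683/3813577 - 1554407694/21787 = -5927798599488917/83086402099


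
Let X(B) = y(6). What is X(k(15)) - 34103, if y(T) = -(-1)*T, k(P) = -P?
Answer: -34097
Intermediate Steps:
y(T) = T
X(B) = 6
X(k(15)) - 34103 = 6 - 34103 = -34097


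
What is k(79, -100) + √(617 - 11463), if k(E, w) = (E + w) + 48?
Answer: 27 + I*√10846 ≈ 27.0 + 104.14*I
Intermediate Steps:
k(E, w) = 48 + E + w
k(79, -100) + √(617 - 11463) = (48 + 79 - 100) + √(617 - 11463) = 27 + √(-10846) = 27 + I*√10846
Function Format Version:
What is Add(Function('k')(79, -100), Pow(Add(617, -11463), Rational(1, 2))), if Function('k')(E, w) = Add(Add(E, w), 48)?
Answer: Add(27, Mul(I, Pow(10846, Rational(1, 2)))) ≈ Add(27.000, Mul(104.14, I))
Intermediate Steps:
Function('k')(E, w) = Add(48, E, w)
Add(Function('k')(79, -100), Pow(Add(617, -11463), Rational(1, 2))) = Add(Add(48, 79, -100), Pow(Add(617, -11463), Rational(1, 2))) = Add(27, Pow(-10846, Rational(1, 2))) = Add(27, Mul(I, Pow(10846, Rational(1, 2))))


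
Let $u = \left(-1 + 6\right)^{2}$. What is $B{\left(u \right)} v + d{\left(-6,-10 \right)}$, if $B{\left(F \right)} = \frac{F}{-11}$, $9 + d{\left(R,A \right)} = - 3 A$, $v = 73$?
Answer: $- \frac{1594}{11} \approx -144.91$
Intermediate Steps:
$d{\left(R,A \right)} = -9 - 3 A$
$u = 25$ ($u = 5^{2} = 25$)
$B{\left(F \right)} = - \frac{F}{11}$ ($B{\left(F \right)} = F \left(- \frac{1}{11}\right) = - \frac{F}{11}$)
$B{\left(u \right)} v + d{\left(-6,-10 \right)} = \left(- \frac{1}{11}\right) 25 \cdot 73 - -21 = \left(- \frac{25}{11}\right) 73 + \left(-9 + 30\right) = - \frac{1825}{11} + 21 = - \frac{1594}{11}$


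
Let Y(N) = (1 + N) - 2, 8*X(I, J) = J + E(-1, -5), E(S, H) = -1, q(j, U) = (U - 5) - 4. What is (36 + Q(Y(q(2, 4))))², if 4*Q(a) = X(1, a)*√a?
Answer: 663405/512 - 63*I*√6/4 ≈ 1295.7 - 38.579*I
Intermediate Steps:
q(j, U) = -9 + U (q(j, U) = (-5 + U) - 4 = -9 + U)
X(I, J) = -⅛ + J/8 (X(I, J) = (J - 1)/8 = (-1 + J)/8 = -⅛ + J/8)
Y(N) = -1 + N
Q(a) = √a*(-⅛ + a/8)/4 (Q(a) = ((-⅛ + a/8)*√a)/4 = (√a*(-⅛ + a/8))/4 = √a*(-⅛ + a/8)/4)
(36 + Q(Y(q(2, 4))))² = (36 + √(-1 + (-9 + 4))*(-1 + (-1 + (-9 + 4)))/32)² = (36 + √(-1 - 5)*(-1 + (-1 - 5))/32)² = (36 + √(-6)*(-1 - 6)/32)² = (36 + (1/32)*(I*√6)*(-7))² = (36 - 7*I*√6/32)²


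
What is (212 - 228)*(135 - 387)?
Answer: 4032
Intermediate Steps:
(212 - 228)*(135 - 387) = -16*(-252) = 4032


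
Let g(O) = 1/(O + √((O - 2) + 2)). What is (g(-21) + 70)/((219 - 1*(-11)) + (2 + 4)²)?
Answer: 81/308 - I*√21/122892 ≈ 0.26299 - 3.7289e-5*I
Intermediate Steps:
g(O) = 1/(O + √O) (g(O) = 1/(O + √((-2 + O) + 2)) = 1/(O + √O))
(g(-21) + 70)/((219 - 1*(-11)) + (2 + 4)²) = (1/(-21 + √(-21)) + 70)/((219 - 1*(-11)) + (2 + 4)²) = (1/(-21 + I*√21) + 70)/((219 + 11) + 6²) = (70 + 1/(-21 + I*√21))/(230 + 36) = (70 + 1/(-21 + I*√21))/266 = (70 + 1/(-21 + I*√21))*(1/266) = 5/19 + 1/(266*(-21 + I*√21))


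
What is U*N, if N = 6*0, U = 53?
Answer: 0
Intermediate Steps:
N = 0
U*N = 53*0 = 0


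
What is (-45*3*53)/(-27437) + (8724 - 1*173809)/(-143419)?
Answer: 5555600090/3934987103 ≈ 1.4118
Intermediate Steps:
(-45*3*53)/(-27437) + (8724 - 1*173809)/(-143419) = -135*53*(-1/27437) + (8724 - 173809)*(-1/143419) = -7155*(-1/27437) - 165085*(-1/143419) = 7155/27437 + 165085/143419 = 5555600090/3934987103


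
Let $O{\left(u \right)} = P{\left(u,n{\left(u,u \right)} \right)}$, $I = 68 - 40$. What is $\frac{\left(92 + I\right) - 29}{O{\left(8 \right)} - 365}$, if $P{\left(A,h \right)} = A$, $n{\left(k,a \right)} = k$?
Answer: $- \frac{13}{51} \approx -0.2549$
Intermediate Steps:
$I = 28$
$O{\left(u \right)} = u$
$\frac{\left(92 + I\right) - 29}{O{\left(8 \right)} - 365} = \frac{\left(92 + 28\right) - 29}{8 - 365} = \frac{120 - 29}{-357} = 91 \left(- \frac{1}{357}\right) = - \frac{13}{51}$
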